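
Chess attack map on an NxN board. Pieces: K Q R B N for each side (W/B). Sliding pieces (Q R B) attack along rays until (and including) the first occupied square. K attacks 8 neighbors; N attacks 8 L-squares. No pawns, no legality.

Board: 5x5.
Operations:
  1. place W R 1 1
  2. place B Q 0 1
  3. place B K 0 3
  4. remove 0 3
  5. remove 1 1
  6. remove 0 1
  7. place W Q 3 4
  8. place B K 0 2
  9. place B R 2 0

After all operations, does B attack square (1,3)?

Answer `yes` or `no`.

Answer: yes

Derivation:
Op 1: place WR@(1,1)
Op 2: place BQ@(0,1)
Op 3: place BK@(0,3)
Op 4: remove (0,3)
Op 5: remove (1,1)
Op 6: remove (0,1)
Op 7: place WQ@(3,4)
Op 8: place BK@(0,2)
Op 9: place BR@(2,0)
Per-piece attacks for B:
  BK@(0,2): attacks (0,3) (0,1) (1,2) (1,3) (1,1)
  BR@(2,0): attacks (2,1) (2,2) (2,3) (2,4) (3,0) (4,0) (1,0) (0,0)
B attacks (1,3): yes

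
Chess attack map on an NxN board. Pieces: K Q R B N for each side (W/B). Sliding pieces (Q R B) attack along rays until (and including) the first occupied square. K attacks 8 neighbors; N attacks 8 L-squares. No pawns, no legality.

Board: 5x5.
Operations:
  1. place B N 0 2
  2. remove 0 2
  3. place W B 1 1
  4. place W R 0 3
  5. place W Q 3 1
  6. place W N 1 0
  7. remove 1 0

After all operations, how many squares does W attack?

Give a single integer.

Op 1: place BN@(0,2)
Op 2: remove (0,2)
Op 3: place WB@(1,1)
Op 4: place WR@(0,3)
Op 5: place WQ@(3,1)
Op 6: place WN@(1,0)
Op 7: remove (1,0)
Per-piece attacks for W:
  WR@(0,3): attacks (0,4) (0,2) (0,1) (0,0) (1,3) (2,3) (3,3) (4,3)
  WB@(1,1): attacks (2,2) (3,3) (4,4) (2,0) (0,2) (0,0)
  WQ@(3,1): attacks (3,2) (3,3) (3,4) (3,0) (4,1) (2,1) (1,1) (4,2) (4,0) (2,2) (1,3) (0,4) (2,0) [ray(-1,0) blocked at (1,1)]
Union (19 distinct): (0,0) (0,1) (0,2) (0,4) (1,1) (1,3) (2,0) (2,1) (2,2) (2,3) (3,0) (3,2) (3,3) (3,4) (4,0) (4,1) (4,2) (4,3) (4,4)

Answer: 19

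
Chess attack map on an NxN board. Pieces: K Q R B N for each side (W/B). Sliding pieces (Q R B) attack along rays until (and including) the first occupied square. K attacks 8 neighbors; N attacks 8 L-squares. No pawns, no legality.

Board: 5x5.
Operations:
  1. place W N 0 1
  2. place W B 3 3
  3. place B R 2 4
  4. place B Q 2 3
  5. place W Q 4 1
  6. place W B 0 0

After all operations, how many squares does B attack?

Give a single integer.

Op 1: place WN@(0,1)
Op 2: place WB@(3,3)
Op 3: place BR@(2,4)
Op 4: place BQ@(2,3)
Op 5: place WQ@(4,1)
Op 6: place WB@(0,0)
Per-piece attacks for B:
  BQ@(2,3): attacks (2,4) (2,2) (2,1) (2,0) (3,3) (1,3) (0,3) (3,4) (3,2) (4,1) (1,4) (1,2) (0,1) [ray(0,1) blocked at (2,4); ray(1,0) blocked at (3,3); ray(1,-1) blocked at (4,1); ray(-1,-1) blocked at (0,1)]
  BR@(2,4): attacks (2,3) (3,4) (4,4) (1,4) (0,4) [ray(0,-1) blocked at (2,3)]
Union (16 distinct): (0,1) (0,3) (0,4) (1,2) (1,3) (1,4) (2,0) (2,1) (2,2) (2,3) (2,4) (3,2) (3,3) (3,4) (4,1) (4,4)

Answer: 16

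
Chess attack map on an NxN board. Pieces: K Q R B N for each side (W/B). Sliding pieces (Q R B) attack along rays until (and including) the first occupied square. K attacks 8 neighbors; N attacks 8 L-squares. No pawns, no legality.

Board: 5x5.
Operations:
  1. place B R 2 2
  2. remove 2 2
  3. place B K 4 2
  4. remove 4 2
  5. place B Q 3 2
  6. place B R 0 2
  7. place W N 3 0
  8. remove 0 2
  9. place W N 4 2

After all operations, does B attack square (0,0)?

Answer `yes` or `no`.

Answer: no

Derivation:
Op 1: place BR@(2,2)
Op 2: remove (2,2)
Op 3: place BK@(4,2)
Op 4: remove (4,2)
Op 5: place BQ@(3,2)
Op 6: place BR@(0,2)
Op 7: place WN@(3,0)
Op 8: remove (0,2)
Op 9: place WN@(4,2)
Per-piece attacks for B:
  BQ@(3,2): attacks (3,3) (3,4) (3,1) (3,0) (4,2) (2,2) (1,2) (0,2) (4,3) (4,1) (2,3) (1,4) (2,1) (1,0) [ray(0,-1) blocked at (3,0); ray(1,0) blocked at (4,2)]
B attacks (0,0): no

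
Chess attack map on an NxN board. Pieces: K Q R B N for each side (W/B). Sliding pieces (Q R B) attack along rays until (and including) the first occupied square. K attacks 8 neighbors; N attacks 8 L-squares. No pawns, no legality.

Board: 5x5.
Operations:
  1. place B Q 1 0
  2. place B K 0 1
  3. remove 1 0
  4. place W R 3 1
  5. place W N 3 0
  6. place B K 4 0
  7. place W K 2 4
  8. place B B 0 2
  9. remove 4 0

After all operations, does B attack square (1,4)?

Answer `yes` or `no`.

Answer: no

Derivation:
Op 1: place BQ@(1,0)
Op 2: place BK@(0,1)
Op 3: remove (1,0)
Op 4: place WR@(3,1)
Op 5: place WN@(3,0)
Op 6: place BK@(4,0)
Op 7: place WK@(2,4)
Op 8: place BB@(0,2)
Op 9: remove (4,0)
Per-piece attacks for B:
  BK@(0,1): attacks (0,2) (0,0) (1,1) (1,2) (1,0)
  BB@(0,2): attacks (1,3) (2,4) (1,1) (2,0) [ray(1,1) blocked at (2,4)]
B attacks (1,4): no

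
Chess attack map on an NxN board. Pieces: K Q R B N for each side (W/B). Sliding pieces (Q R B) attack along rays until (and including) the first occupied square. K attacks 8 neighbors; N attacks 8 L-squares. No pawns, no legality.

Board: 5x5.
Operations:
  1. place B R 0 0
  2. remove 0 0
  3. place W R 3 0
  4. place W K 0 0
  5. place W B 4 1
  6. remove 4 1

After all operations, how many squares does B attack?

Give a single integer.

Op 1: place BR@(0,0)
Op 2: remove (0,0)
Op 3: place WR@(3,0)
Op 4: place WK@(0,0)
Op 5: place WB@(4,1)
Op 6: remove (4,1)
Per-piece attacks for B:
Union (0 distinct): (none)

Answer: 0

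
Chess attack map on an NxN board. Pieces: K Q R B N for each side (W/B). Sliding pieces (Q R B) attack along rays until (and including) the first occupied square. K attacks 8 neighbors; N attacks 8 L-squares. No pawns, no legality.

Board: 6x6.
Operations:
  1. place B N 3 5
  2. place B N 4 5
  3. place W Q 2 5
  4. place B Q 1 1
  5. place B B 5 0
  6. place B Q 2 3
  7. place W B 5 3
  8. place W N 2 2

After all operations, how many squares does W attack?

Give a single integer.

Answer: 18

Derivation:
Op 1: place BN@(3,5)
Op 2: place BN@(4,5)
Op 3: place WQ@(2,5)
Op 4: place BQ@(1,1)
Op 5: place BB@(5,0)
Op 6: place BQ@(2,3)
Op 7: place WB@(5,3)
Op 8: place WN@(2,2)
Per-piece attacks for W:
  WN@(2,2): attacks (3,4) (4,3) (1,4) (0,3) (3,0) (4,1) (1,0) (0,1)
  WQ@(2,5): attacks (2,4) (2,3) (3,5) (1,5) (0,5) (3,4) (4,3) (5,2) (1,4) (0,3) [ray(0,-1) blocked at (2,3); ray(1,0) blocked at (3,5)]
  WB@(5,3): attacks (4,4) (3,5) (4,2) (3,1) (2,0) [ray(-1,1) blocked at (3,5)]
Union (18 distinct): (0,1) (0,3) (0,5) (1,0) (1,4) (1,5) (2,0) (2,3) (2,4) (3,0) (3,1) (3,4) (3,5) (4,1) (4,2) (4,3) (4,4) (5,2)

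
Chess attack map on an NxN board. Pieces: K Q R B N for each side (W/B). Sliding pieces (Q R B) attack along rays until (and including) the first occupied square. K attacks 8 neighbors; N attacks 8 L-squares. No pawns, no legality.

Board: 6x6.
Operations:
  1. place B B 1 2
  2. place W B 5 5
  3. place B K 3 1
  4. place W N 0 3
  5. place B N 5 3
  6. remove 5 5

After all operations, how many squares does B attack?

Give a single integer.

Op 1: place BB@(1,2)
Op 2: place WB@(5,5)
Op 3: place BK@(3,1)
Op 4: place WN@(0,3)
Op 5: place BN@(5,3)
Op 6: remove (5,5)
Per-piece attacks for B:
  BB@(1,2): attacks (2,3) (3,4) (4,5) (2,1) (3,0) (0,3) (0,1) [ray(-1,1) blocked at (0,3)]
  BK@(3,1): attacks (3,2) (3,0) (4,1) (2,1) (4,2) (4,0) (2,2) (2,0)
  BN@(5,3): attacks (4,5) (3,4) (4,1) (3,2)
Union (13 distinct): (0,1) (0,3) (2,0) (2,1) (2,2) (2,3) (3,0) (3,2) (3,4) (4,0) (4,1) (4,2) (4,5)

Answer: 13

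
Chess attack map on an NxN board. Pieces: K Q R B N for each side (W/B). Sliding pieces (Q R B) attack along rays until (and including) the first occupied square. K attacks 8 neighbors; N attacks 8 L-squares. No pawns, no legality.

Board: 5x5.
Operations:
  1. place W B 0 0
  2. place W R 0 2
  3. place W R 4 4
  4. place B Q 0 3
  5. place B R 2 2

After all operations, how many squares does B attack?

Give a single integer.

Answer: 14

Derivation:
Op 1: place WB@(0,0)
Op 2: place WR@(0,2)
Op 3: place WR@(4,4)
Op 4: place BQ@(0,3)
Op 5: place BR@(2,2)
Per-piece attacks for B:
  BQ@(0,3): attacks (0,4) (0,2) (1,3) (2,3) (3,3) (4,3) (1,4) (1,2) (2,1) (3,0) [ray(0,-1) blocked at (0,2)]
  BR@(2,2): attacks (2,3) (2,4) (2,1) (2,0) (3,2) (4,2) (1,2) (0,2) [ray(-1,0) blocked at (0,2)]
Union (14 distinct): (0,2) (0,4) (1,2) (1,3) (1,4) (2,0) (2,1) (2,3) (2,4) (3,0) (3,2) (3,3) (4,2) (4,3)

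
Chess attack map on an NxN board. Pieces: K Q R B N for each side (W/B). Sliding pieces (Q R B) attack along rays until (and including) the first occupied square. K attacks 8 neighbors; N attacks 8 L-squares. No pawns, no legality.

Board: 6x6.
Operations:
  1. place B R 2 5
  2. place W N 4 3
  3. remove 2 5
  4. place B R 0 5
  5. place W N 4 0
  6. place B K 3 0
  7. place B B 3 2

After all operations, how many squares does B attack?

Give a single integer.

Answer: 21

Derivation:
Op 1: place BR@(2,5)
Op 2: place WN@(4,3)
Op 3: remove (2,5)
Op 4: place BR@(0,5)
Op 5: place WN@(4,0)
Op 6: place BK@(3,0)
Op 7: place BB@(3,2)
Per-piece attacks for B:
  BR@(0,5): attacks (0,4) (0,3) (0,2) (0,1) (0,0) (1,5) (2,5) (3,5) (4,5) (5,5)
  BK@(3,0): attacks (3,1) (4,0) (2,0) (4,1) (2,1)
  BB@(3,2): attacks (4,3) (4,1) (5,0) (2,3) (1,4) (0,5) (2,1) (1,0) [ray(1,1) blocked at (4,3); ray(-1,1) blocked at (0,5)]
Union (21 distinct): (0,0) (0,1) (0,2) (0,3) (0,4) (0,5) (1,0) (1,4) (1,5) (2,0) (2,1) (2,3) (2,5) (3,1) (3,5) (4,0) (4,1) (4,3) (4,5) (5,0) (5,5)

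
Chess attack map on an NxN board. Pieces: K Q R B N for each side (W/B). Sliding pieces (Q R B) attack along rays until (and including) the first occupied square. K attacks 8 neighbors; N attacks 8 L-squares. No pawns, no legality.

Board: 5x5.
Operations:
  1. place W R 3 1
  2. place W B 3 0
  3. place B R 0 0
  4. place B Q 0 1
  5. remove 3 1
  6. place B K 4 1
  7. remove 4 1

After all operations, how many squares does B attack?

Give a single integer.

Op 1: place WR@(3,1)
Op 2: place WB@(3,0)
Op 3: place BR@(0,0)
Op 4: place BQ@(0,1)
Op 5: remove (3,1)
Op 6: place BK@(4,1)
Op 7: remove (4,1)
Per-piece attacks for B:
  BR@(0,0): attacks (0,1) (1,0) (2,0) (3,0) [ray(0,1) blocked at (0,1); ray(1,0) blocked at (3,0)]
  BQ@(0,1): attacks (0,2) (0,3) (0,4) (0,0) (1,1) (2,1) (3,1) (4,1) (1,2) (2,3) (3,4) (1,0) [ray(0,-1) blocked at (0,0)]
Union (15 distinct): (0,0) (0,1) (0,2) (0,3) (0,4) (1,0) (1,1) (1,2) (2,0) (2,1) (2,3) (3,0) (3,1) (3,4) (4,1)

Answer: 15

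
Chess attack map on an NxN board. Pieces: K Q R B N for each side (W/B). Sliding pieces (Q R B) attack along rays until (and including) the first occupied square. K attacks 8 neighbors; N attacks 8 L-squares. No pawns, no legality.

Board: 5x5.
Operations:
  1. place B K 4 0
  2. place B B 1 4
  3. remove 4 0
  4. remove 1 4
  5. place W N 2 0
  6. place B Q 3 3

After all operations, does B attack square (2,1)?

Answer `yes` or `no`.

Op 1: place BK@(4,0)
Op 2: place BB@(1,4)
Op 3: remove (4,0)
Op 4: remove (1,4)
Op 5: place WN@(2,0)
Op 6: place BQ@(3,3)
Per-piece attacks for B:
  BQ@(3,3): attacks (3,4) (3,2) (3,1) (3,0) (4,3) (2,3) (1,3) (0,3) (4,4) (4,2) (2,4) (2,2) (1,1) (0,0)
B attacks (2,1): no

Answer: no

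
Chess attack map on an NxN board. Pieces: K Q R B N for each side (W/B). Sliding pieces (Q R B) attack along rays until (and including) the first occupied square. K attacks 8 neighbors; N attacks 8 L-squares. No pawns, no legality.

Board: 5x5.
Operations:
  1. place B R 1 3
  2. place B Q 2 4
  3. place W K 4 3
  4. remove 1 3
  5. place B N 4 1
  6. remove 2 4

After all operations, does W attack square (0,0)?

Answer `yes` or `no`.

Op 1: place BR@(1,3)
Op 2: place BQ@(2,4)
Op 3: place WK@(4,3)
Op 4: remove (1,3)
Op 5: place BN@(4,1)
Op 6: remove (2,4)
Per-piece attacks for W:
  WK@(4,3): attacks (4,4) (4,2) (3,3) (3,4) (3,2)
W attacks (0,0): no

Answer: no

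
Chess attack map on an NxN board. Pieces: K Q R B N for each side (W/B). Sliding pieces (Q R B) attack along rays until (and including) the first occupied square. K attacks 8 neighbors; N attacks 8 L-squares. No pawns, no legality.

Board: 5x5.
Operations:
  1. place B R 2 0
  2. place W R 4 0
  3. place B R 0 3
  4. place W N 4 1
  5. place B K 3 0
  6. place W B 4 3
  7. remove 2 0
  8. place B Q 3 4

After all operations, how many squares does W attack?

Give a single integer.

Answer: 9

Derivation:
Op 1: place BR@(2,0)
Op 2: place WR@(4,0)
Op 3: place BR@(0,3)
Op 4: place WN@(4,1)
Op 5: place BK@(3,0)
Op 6: place WB@(4,3)
Op 7: remove (2,0)
Op 8: place BQ@(3,4)
Per-piece attacks for W:
  WR@(4,0): attacks (4,1) (3,0) [ray(0,1) blocked at (4,1); ray(-1,0) blocked at (3,0)]
  WN@(4,1): attacks (3,3) (2,2) (2,0)
  WB@(4,3): attacks (3,4) (3,2) (2,1) (1,0) [ray(-1,1) blocked at (3,4)]
Union (9 distinct): (1,0) (2,0) (2,1) (2,2) (3,0) (3,2) (3,3) (3,4) (4,1)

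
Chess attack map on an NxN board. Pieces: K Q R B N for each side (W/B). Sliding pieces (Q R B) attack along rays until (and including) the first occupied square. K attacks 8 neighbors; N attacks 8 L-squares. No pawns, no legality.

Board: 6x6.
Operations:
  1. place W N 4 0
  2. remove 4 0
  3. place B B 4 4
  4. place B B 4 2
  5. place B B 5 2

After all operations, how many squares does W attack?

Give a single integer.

Op 1: place WN@(4,0)
Op 2: remove (4,0)
Op 3: place BB@(4,4)
Op 4: place BB@(4,2)
Op 5: place BB@(5,2)
Per-piece attacks for W:
Union (0 distinct): (none)

Answer: 0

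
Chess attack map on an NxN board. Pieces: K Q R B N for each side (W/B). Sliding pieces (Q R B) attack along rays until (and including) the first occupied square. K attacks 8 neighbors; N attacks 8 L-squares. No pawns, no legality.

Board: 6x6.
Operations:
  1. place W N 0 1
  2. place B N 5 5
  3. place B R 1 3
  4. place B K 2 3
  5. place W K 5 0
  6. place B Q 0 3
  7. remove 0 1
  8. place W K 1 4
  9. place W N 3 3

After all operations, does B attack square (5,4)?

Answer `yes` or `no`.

Op 1: place WN@(0,1)
Op 2: place BN@(5,5)
Op 3: place BR@(1,3)
Op 4: place BK@(2,3)
Op 5: place WK@(5,0)
Op 6: place BQ@(0,3)
Op 7: remove (0,1)
Op 8: place WK@(1,4)
Op 9: place WN@(3,3)
Per-piece attacks for B:
  BQ@(0,3): attacks (0,4) (0,5) (0,2) (0,1) (0,0) (1,3) (1,4) (1,2) (2,1) (3,0) [ray(1,0) blocked at (1,3); ray(1,1) blocked at (1,4)]
  BR@(1,3): attacks (1,4) (1,2) (1,1) (1,0) (2,3) (0,3) [ray(0,1) blocked at (1,4); ray(1,0) blocked at (2,3); ray(-1,0) blocked at (0,3)]
  BK@(2,3): attacks (2,4) (2,2) (3,3) (1,3) (3,4) (3,2) (1,4) (1,2)
  BN@(5,5): attacks (4,3) (3,4)
B attacks (5,4): no

Answer: no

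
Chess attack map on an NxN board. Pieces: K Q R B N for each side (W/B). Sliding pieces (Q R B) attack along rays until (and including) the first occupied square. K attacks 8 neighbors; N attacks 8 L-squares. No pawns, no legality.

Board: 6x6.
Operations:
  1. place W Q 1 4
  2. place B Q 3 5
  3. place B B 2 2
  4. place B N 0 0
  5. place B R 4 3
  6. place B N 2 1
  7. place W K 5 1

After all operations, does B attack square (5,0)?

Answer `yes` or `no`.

Answer: no

Derivation:
Op 1: place WQ@(1,4)
Op 2: place BQ@(3,5)
Op 3: place BB@(2,2)
Op 4: place BN@(0,0)
Op 5: place BR@(4,3)
Op 6: place BN@(2,1)
Op 7: place WK@(5,1)
Per-piece attacks for B:
  BN@(0,0): attacks (1,2) (2,1)
  BN@(2,1): attacks (3,3) (4,2) (1,3) (0,2) (4,0) (0,0)
  BB@(2,2): attacks (3,3) (4,4) (5,5) (3,1) (4,0) (1,3) (0,4) (1,1) (0,0) [ray(-1,-1) blocked at (0,0)]
  BQ@(3,5): attacks (3,4) (3,3) (3,2) (3,1) (3,0) (4,5) (5,5) (2,5) (1,5) (0,5) (4,4) (5,3) (2,4) (1,3) (0,2)
  BR@(4,3): attacks (4,4) (4,5) (4,2) (4,1) (4,0) (5,3) (3,3) (2,3) (1,3) (0,3)
B attacks (5,0): no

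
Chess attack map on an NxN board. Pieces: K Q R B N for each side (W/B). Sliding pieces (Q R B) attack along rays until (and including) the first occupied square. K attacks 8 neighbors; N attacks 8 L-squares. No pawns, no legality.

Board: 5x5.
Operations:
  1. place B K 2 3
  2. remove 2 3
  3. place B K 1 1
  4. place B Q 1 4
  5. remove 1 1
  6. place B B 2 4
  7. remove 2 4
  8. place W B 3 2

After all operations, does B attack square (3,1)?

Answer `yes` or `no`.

Answer: no

Derivation:
Op 1: place BK@(2,3)
Op 2: remove (2,3)
Op 3: place BK@(1,1)
Op 4: place BQ@(1,4)
Op 5: remove (1,1)
Op 6: place BB@(2,4)
Op 7: remove (2,4)
Op 8: place WB@(3,2)
Per-piece attacks for B:
  BQ@(1,4): attacks (1,3) (1,2) (1,1) (1,0) (2,4) (3,4) (4,4) (0,4) (2,3) (3,2) (0,3) [ray(1,-1) blocked at (3,2)]
B attacks (3,1): no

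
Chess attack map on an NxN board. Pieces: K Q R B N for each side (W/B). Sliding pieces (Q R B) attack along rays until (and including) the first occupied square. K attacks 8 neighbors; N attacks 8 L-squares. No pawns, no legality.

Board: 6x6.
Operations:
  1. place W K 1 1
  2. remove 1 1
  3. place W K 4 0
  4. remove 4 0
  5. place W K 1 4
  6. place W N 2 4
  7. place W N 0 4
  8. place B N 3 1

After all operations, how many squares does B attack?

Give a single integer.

Answer: 6

Derivation:
Op 1: place WK@(1,1)
Op 2: remove (1,1)
Op 3: place WK@(4,0)
Op 4: remove (4,0)
Op 5: place WK@(1,4)
Op 6: place WN@(2,4)
Op 7: place WN@(0,4)
Op 8: place BN@(3,1)
Per-piece attacks for B:
  BN@(3,1): attacks (4,3) (5,2) (2,3) (1,2) (5,0) (1,0)
Union (6 distinct): (1,0) (1,2) (2,3) (4,3) (5,0) (5,2)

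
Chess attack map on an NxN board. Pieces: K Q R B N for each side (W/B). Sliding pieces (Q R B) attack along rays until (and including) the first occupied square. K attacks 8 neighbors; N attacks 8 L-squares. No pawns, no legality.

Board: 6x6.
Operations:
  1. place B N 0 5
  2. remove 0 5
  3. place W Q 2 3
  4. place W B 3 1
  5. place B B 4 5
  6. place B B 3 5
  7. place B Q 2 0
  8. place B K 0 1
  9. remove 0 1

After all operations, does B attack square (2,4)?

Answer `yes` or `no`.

Answer: yes

Derivation:
Op 1: place BN@(0,5)
Op 2: remove (0,5)
Op 3: place WQ@(2,3)
Op 4: place WB@(3,1)
Op 5: place BB@(4,5)
Op 6: place BB@(3,5)
Op 7: place BQ@(2,0)
Op 8: place BK@(0,1)
Op 9: remove (0,1)
Per-piece attacks for B:
  BQ@(2,0): attacks (2,1) (2,2) (2,3) (3,0) (4,0) (5,0) (1,0) (0,0) (3,1) (1,1) (0,2) [ray(0,1) blocked at (2,3); ray(1,1) blocked at (3,1)]
  BB@(3,5): attacks (4,4) (5,3) (2,4) (1,3) (0,2)
  BB@(4,5): attacks (5,4) (3,4) (2,3) [ray(-1,-1) blocked at (2,3)]
B attacks (2,4): yes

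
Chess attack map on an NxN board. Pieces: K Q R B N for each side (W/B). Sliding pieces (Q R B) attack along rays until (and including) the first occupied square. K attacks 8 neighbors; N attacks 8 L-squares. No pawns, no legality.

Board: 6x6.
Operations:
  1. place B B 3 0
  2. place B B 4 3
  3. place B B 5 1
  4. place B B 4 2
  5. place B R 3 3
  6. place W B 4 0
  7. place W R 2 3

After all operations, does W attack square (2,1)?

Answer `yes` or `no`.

Answer: yes

Derivation:
Op 1: place BB@(3,0)
Op 2: place BB@(4,3)
Op 3: place BB@(5,1)
Op 4: place BB@(4,2)
Op 5: place BR@(3,3)
Op 6: place WB@(4,0)
Op 7: place WR@(2,3)
Per-piece attacks for W:
  WR@(2,3): attacks (2,4) (2,5) (2,2) (2,1) (2,0) (3,3) (1,3) (0,3) [ray(1,0) blocked at (3,3)]
  WB@(4,0): attacks (5,1) (3,1) (2,2) (1,3) (0,4) [ray(1,1) blocked at (5,1)]
W attacks (2,1): yes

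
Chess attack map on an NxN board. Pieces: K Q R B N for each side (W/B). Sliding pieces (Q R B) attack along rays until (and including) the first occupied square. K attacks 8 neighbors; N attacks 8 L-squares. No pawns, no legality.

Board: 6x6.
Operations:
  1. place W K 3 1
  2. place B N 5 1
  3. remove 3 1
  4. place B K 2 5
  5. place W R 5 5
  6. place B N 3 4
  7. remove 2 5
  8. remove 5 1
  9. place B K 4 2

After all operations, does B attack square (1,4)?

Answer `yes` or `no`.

Answer: no

Derivation:
Op 1: place WK@(3,1)
Op 2: place BN@(5,1)
Op 3: remove (3,1)
Op 4: place BK@(2,5)
Op 5: place WR@(5,5)
Op 6: place BN@(3,4)
Op 7: remove (2,5)
Op 8: remove (5,1)
Op 9: place BK@(4,2)
Per-piece attacks for B:
  BN@(3,4): attacks (5,5) (1,5) (4,2) (5,3) (2,2) (1,3)
  BK@(4,2): attacks (4,3) (4,1) (5,2) (3,2) (5,3) (5,1) (3,3) (3,1)
B attacks (1,4): no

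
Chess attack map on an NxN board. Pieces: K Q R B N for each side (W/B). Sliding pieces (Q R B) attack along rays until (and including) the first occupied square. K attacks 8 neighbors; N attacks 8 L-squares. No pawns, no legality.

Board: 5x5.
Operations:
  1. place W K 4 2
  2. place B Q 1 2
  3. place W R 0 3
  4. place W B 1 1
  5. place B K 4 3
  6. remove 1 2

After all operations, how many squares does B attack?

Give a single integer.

Answer: 5

Derivation:
Op 1: place WK@(4,2)
Op 2: place BQ@(1,2)
Op 3: place WR@(0,3)
Op 4: place WB@(1,1)
Op 5: place BK@(4,3)
Op 6: remove (1,2)
Per-piece attacks for B:
  BK@(4,3): attacks (4,4) (4,2) (3,3) (3,4) (3,2)
Union (5 distinct): (3,2) (3,3) (3,4) (4,2) (4,4)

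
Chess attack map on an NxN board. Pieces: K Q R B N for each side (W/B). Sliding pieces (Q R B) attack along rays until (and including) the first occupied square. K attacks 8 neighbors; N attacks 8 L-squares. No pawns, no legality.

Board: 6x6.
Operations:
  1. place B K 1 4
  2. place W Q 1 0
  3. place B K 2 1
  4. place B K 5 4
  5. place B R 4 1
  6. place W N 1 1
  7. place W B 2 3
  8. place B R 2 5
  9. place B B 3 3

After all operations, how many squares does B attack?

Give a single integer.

Op 1: place BK@(1,4)
Op 2: place WQ@(1,0)
Op 3: place BK@(2,1)
Op 4: place BK@(5,4)
Op 5: place BR@(4,1)
Op 6: place WN@(1,1)
Op 7: place WB@(2,3)
Op 8: place BR@(2,5)
Op 9: place BB@(3,3)
Per-piece attacks for B:
  BK@(1,4): attacks (1,5) (1,3) (2,4) (0,4) (2,5) (2,3) (0,5) (0,3)
  BK@(2,1): attacks (2,2) (2,0) (3,1) (1,1) (3,2) (3,0) (1,2) (1,0)
  BR@(2,5): attacks (2,4) (2,3) (3,5) (4,5) (5,5) (1,5) (0,5) [ray(0,-1) blocked at (2,3)]
  BB@(3,3): attacks (4,4) (5,5) (4,2) (5,1) (2,4) (1,5) (2,2) (1,1) [ray(-1,-1) blocked at (1,1)]
  BR@(4,1): attacks (4,2) (4,3) (4,4) (4,5) (4,0) (5,1) (3,1) (2,1) [ray(-1,0) blocked at (2,1)]
  BK@(5,4): attacks (5,5) (5,3) (4,4) (4,5) (4,3)
Union (26 distinct): (0,3) (0,4) (0,5) (1,0) (1,1) (1,2) (1,3) (1,5) (2,0) (2,1) (2,2) (2,3) (2,4) (2,5) (3,0) (3,1) (3,2) (3,5) (4,0) (4,2) (4,3) (4,4) (4,5) (5,1) (5,3) (5,5)

Answer: 26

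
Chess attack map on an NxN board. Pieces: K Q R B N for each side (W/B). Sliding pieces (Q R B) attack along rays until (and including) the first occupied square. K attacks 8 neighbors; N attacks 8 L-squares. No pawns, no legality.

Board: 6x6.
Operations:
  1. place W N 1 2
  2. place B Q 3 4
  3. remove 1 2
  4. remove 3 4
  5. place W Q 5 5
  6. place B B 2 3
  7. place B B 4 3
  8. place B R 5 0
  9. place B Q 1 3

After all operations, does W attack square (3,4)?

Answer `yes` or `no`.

Op 1: place WN@(1,2)
Op 2: place BQ@(3,4)
Op 3: remove (1,2)
Op 4: remove (3,4)
Op 5: place WQ@(5,5)
Op 6: place BB@(2,3)
Op 7: place BB@(4,3)
Op 8: place BR@(5,0)
Op 9: place BQ@(1,3)
Per-piece attacks for W:
  WQ@(5,5): attacks (5,4) (5,3) (5,2) (5,1) (5,0) (4,5) (3,5) (2,5) (1,5) (0,5) (4,4) (3,3) (2,2) (1,1) (0,0) [ray(0,-1) blocked at (5,0)]
W attacks (3,4): no

Answer: no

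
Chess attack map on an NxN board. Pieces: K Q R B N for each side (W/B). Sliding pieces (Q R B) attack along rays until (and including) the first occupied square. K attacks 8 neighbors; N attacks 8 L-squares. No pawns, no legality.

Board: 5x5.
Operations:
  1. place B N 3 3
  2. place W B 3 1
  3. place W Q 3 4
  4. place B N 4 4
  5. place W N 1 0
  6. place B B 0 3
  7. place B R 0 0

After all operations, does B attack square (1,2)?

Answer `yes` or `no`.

Answer: yes

Derivation:
Op 1: place BN@(3,3)
Op 2: place WB@(3,1)
Op 3: place WQ@(3,4)
Op 4: place BN@(4,4)
Op 5: place WN@(1,0)
Op 6: place BB@(0,3)
Op 7: place BR@(0,0)
Per-piece attacks for B:
  BR@(0,0): attacks (0,1) (0,2) (0,3) (1,0) [ray(0,1) blocked at (0,3); ray(1,0) blocked at (1,0)]
  BB@(0,3): attacks (1,4) (1,2) (2,1) (3,0)
  BN@(3,3): attacks (1,4) (4,1) (2,1) (1,2)
  BN@(4,4): attacks (3,2) (2,3)
B attacks (1,2): yes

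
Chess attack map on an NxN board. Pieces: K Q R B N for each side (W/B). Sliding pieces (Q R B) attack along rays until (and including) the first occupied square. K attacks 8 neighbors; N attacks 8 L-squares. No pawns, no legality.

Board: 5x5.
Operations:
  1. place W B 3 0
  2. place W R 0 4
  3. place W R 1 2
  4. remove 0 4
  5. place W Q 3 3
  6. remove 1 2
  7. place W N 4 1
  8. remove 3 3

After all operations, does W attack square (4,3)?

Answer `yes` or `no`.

Op 1: place WB@(3,0)
Op 2: place WR@(0,4)
Op 3: place WR@(1,2)
Op 4: remove (0,4)
Op 5: place WQ@(3,3)
Op 6: remove (1,2)
Op 7: place WN@(4,1)
Op 8: remove (3,3)
Per-piece attacks for W:
  WB@(3,0): attacks (4,1) (2,1) (1,2) (0,3) [ray(1,1) blocked at (4,1)]
  WN@(4,1): attacks (3,3) (2,2) (2,0)
W attacks (4,3): no

Answer: no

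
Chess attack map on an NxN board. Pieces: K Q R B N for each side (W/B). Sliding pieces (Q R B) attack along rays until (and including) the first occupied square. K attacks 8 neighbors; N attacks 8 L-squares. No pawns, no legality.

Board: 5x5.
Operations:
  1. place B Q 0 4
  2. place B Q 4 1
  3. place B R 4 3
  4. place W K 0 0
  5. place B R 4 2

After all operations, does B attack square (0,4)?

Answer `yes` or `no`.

Answer: no

Derivation:
Op 1: place BQ@(0,4)
Op 2: place BQ@(4,1)
Op 3: place BR@(4,3)
Op 4: place WK@(0,0)
Op 5: place BR@(4,2)
Per-piece attacks for B:
  BQ@(0,4): attacks (0,3) (0,2) (0,1) (0,0) (1,4) (2,4) (3,4) (4,4) (1,3) (2,2) (3,1) (4,0) [ray(0,-1) blocked at (0,0)]
  BQ@(4,1): attacks (4,2) (4,0) (3,1) (2,1) (1,1) (0,1) (3,2) (2,3) (1,4) (3,0) [ray(0,1) blocked at (4,2)]
  BR@(4,2): attacks (4,3) (4,1) (3,2) (2,2) (1,2) (0,2) [ray(0,1) blocked at (4,3); ray(0,-1) blocked at (4,1)]
  BR@(4,3): attacks (4,4) (4,2) (3,3) (2,3) (1,3) (0,3) [ray(0,-1) blocked at (4,2)]
B attacks (0,4): no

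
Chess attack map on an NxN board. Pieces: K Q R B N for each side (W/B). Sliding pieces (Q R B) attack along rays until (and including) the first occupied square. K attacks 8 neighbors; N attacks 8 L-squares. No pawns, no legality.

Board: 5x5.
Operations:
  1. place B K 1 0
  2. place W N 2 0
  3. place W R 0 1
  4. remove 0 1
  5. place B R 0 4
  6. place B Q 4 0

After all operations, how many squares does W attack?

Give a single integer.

Answer: 4

Derivation:
Op 1: place BK@(1,0)
Op 2: place WN@(2,0)
Op 3: place WR@(0,1)
Op 4: remove (0,1)
Op 5: place BR@(0,4)
Op 6: place BQ@(4,0)
Per-piece attacks for W:
  WN@(2,0): attacks (3,2) (4,1) (1,2) (0,1)
Union (4 distinct): (0,1) (1,2) (3,2) (4,1)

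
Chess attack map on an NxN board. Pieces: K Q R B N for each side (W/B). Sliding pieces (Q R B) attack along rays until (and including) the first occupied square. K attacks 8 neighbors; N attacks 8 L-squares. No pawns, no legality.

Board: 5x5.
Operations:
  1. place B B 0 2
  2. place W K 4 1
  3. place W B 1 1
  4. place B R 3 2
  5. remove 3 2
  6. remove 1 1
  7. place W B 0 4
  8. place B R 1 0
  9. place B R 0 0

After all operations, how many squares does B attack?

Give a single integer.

Answer: 12

Derivation:
Op 1: place BB@(0,2)
Op 2: place WK@(4,1)
Op 3: place WB@(1,1)
Op 4: place BR@(3,2)
Op 5: remove (3,2)
Op 6: remove (1,1)
Op 7: place WB@(0,4)
Op 8: place BR@(1,0)
Op 9: place BR@(0,0)
Per-piece attacks for B:
  BR@(0,0): attacks (0,1) (0,2) (1,0) [ray(0,1) blocked at (0,2); ray(1,0) blocked at (1,0)]
  BB@(0,2): attacks (1,3) (2,4) (1,1) (2,0)
  BR@(1,0): attacks (1,1) (1,2) (1,3) (1,4) (2,0) (3,0) (4,0) (0,0) [ray(-1,0) blocked at (0,0)]
Union (12 distinct): (0,0) (0,1) (0,2) (1,0) (1,1) (1,2) (1,3) (1,4) (2,0) (2,4) (3,0) (4,0)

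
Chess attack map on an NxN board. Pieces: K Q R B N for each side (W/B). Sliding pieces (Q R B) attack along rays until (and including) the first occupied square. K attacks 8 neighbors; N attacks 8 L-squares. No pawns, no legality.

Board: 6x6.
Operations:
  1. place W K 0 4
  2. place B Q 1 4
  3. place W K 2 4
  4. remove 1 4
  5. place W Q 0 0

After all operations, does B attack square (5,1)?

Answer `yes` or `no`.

Op 1: place WK@(0,4)
Op 2: place BQ@(1,4)
Op 3: place WK@(2,4)
Op 4: remove (1,4)
Op 5: place WQ@(0,0)
Per-piece attacks for B:
B attacks (5,1): no

Answer: no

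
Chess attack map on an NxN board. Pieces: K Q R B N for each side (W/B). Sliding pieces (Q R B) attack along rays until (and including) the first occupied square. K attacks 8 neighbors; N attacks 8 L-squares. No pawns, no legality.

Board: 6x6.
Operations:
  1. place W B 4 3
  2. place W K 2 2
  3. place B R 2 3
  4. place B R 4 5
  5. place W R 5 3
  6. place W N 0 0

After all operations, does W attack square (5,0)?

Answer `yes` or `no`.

Op 1: place WB@(4,3)
Op 2: place WK@(2,2)
Op 3: place BR@(2,3)
Op 4: place BR@(4,5)
Op 5: place WR@(5,3)
Op 6: place WN@(0,0)
Per-piece attacks for W:
  WN@(0,0): attacks (1,2) (2,1)
  WK@(2,2): attacks (2,3) (2,1) (3,2) (1,2) (3,3) (3,1) (1,3) (1,1)
  WB@(4,3): attacks (5,4) (5,2) (3,4) (2,5) (3,2) (2,1) (1,0)
  WR@(5,3): attacks (5,4) (5,5) (5,2) (5,1) (5,0) (4,3) [ray(-1,0) blocked at (4,3)]
W attacks (5,0): yes

Answer: yes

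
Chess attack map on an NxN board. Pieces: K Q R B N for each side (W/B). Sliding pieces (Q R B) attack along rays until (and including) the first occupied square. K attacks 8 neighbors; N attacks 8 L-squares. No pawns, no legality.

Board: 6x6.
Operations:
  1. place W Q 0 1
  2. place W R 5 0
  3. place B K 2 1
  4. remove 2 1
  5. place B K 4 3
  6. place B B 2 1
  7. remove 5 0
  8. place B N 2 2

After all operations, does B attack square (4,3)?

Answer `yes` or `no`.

Answer: yes

Derivation:
Op 1: place WQ@(0,1)
Op 2: place WR@(5,0)
Op 3: place BK@(2,1)
Op 4: remove (2,1)
Op 5: place BK@(4,3)
Op 6: place BB@(2,1)
Op 7: remove (5,0)
Op 8: place BN@(2,2)
Per-piece attacks for B:
  BB@(2,1): attacks (3,2) (4,3) (3,0) (1,2) (0,3) (1,0) [ray(1,1) blocked at (4,3)]
  BN@(2,2): attacks (3,4) (4,3) (1,4) (0,3) (3,0) (4,1) (1,0) (0,1)
  BK@(4,3): attacks (4,4) (4,2) (5,3) (3,3) (5,4) (5,2) (3,4) (3,2)
B attacks (4,3): yes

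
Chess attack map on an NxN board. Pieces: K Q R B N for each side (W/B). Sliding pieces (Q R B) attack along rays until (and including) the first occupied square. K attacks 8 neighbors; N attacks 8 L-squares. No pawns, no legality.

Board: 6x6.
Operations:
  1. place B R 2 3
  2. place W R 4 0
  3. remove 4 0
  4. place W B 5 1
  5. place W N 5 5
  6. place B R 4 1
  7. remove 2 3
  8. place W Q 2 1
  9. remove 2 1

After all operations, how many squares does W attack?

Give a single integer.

Answer: 7

Derivation:
Op 1: place BR@(2,3)
Op 2: place WR@(4,0)
Op 3: remove (4,0)
Op 4: place WB@(5,1)
Op 5: place WN@(5,5)
Op 6: place BR@(4,1)
Op 7: remove (2,3)
Op 8: place WQ@(2,1)
Op 9: remove (2,1)
Per-piece attacks for W:
  WB@(5,1): attacks (4,2) (3,3) (2,4) (1,5) (4,0)
  WN@(5,5): attacks (4,3) (3,4)
Union (7 distinct): (1,5) (2,4) (3,3) (3,4) (4,0) (4,2) (4,3)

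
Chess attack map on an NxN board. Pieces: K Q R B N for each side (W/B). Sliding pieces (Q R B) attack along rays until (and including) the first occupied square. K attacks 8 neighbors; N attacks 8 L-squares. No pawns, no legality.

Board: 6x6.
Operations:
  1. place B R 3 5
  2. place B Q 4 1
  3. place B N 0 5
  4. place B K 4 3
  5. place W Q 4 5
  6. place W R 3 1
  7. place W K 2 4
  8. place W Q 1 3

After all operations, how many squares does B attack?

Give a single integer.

Op 1: place BR@(3,5)
Op 2: place BQ@(4,1)
Op 3: place BN@(0,5)
Op 4: place BK@(4,3)
Op 5: place WQ@(4,5)
Op 6: place WR@(3,1)
Op 7: place WK@(2,4)
Op 8: place WQ@(1,3)
Per-piece attacks for B:
  BN@(0,5): attacks (1,3) (2,4)
  BR@(3,5): attacks (3,4) (3,3) (3,2) (3,1) (4,5) (2,5) (1,5) (0,5) [ray(0,-1) blocked at (3,1); ray(1,0) blocked at (4,5); ray(-1,0) blocked at (0,5)]
  BQ@(4,1): attacks (4,2) (4,3) (4,0) (5,1) (3,1) (5,2) (5,0) (3,2) (2,3) (1,4) (0,5) (3,0) [ray(0,1) blocked at (4,3); ray(-1,0) blocked at (3,1); ray(-1,1) blocked at (0,5)]
  BK@(4,3): attacks (4,4) (4,2) (5,3) (3,3) (5,4) (5,2) (3,4) (3,2)
Union (22 distinct): (0,5) (1,3) (1,4) (1,5) (2,3) (2,4) (2,5) (3,0) (3,1) (3,2) (3,3) (3,4) (4,0) (4,2) (4,3) (4,4) (4,5) (5,0) (5,1) (5,2) (5,3) (5,4)

Answer: 22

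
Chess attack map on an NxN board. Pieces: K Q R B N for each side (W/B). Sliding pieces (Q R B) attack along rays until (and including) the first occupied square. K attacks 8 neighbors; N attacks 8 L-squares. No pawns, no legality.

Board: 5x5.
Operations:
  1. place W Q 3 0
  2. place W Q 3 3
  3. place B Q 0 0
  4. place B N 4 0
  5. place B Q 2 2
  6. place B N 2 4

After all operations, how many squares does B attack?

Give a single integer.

Op 1: place WQ@(3,0)
Op 2: place WQ@(3,3)
Op 3: place BQ@(0,0)
Op 4: place BN@(4,0)
Op 5: place BQ@(2,2)
Op 6: place BN@(2,4)
Per-piece attacks for B:
  BQ@(0,0): attacks (0,1) (0,2) (0,3) (0,4) (1,0) (2,0) (3,0) (1,1) (2,2) [ray(1,0) blocked at (3,0); ray(1,1) blocked at (2,2)]
  BQ@(2,2): attacks (2,3) (2,4) (2,1) (2,0) (3,2) (4,2) (1,2) (0,2) (3,3) (3,1) (4,0) (1,3) (0,4) (1,1) (0,0) [ray(0,1) blocked at (2,4); ray(1,1) blocked at (3,3); ray(1,-1) blocked at (4,0); ray(-1,-1) blocked at (0,0)]
  BN@(2,4): attacks (3,2) (4,3) (1,2) (0,3)
  BN@(4,0): attacks (3,2) (2,1)
Union (21 distinct): (0,0) (0,1) (0,2) (0,3) (0,4) (1,0) (1,1) (1,2) (1,3) (2,0) (2,1) (2,2) (2,3) (2,4) (3,0) (3,1) (3,2) (3,3) (4,0) (4,2) (4,3)

Answer: 21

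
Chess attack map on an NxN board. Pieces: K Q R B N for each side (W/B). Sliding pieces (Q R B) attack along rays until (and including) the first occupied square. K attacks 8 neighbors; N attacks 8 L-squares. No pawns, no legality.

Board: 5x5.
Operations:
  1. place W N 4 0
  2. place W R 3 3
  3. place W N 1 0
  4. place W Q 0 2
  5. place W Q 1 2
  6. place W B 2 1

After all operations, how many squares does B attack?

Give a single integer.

Answer: 0

Derivation:
Op 1: place WN@(4,0)
Op 2: place WR@(3,3)
Op 3: place WN@(1,0)
Op 4: place WQ@(0,2)
Op 5: place WQ@(1,2)
Op 6: place WB@(2,1)
Per-piece attacks for B:
Union (0 distinct): (none)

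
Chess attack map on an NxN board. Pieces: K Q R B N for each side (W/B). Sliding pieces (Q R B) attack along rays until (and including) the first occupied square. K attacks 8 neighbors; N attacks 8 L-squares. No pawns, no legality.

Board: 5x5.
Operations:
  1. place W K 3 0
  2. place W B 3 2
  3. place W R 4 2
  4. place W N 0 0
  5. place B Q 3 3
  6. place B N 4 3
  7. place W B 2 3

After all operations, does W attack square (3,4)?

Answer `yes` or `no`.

Answer: yes

Derivation:
Op 1: place WK@(3,0)
Op 2: place WB@(3,2)
Op 3: place WR@(4,2)
Op 4: place WN@(0,0)
Op 5: place BQ@(3,3)
Op 6: place BN@(4,3)
Op 7: place WB@(2,3)
Per-piece attacks for W:
  WN@(0,0): attacks (1,2) (2,1)
  WB@(2,3): attacks (3,4) (3,2) (1,4) (1,2) (0,1) [ray(1,-1) blocked at (3,2)]
  WK@(3,0): attacks (3,1) (4,0) (2,0) (4,1) (2,1)
  WB@(3,2): attacks (4,3) (4,1) (2,3) (2,1) (1,0) [ray(1,1) blocked at (4,3); ray(-1,1) blocked at (2,3)]
  WR@(4,2): attacks (4,3) (4,1) (4,0) (3,2) [ray(0,1) blocked at (4,3); ray(-1,0) blocked at (3,2)]
W attacks (3,4): yes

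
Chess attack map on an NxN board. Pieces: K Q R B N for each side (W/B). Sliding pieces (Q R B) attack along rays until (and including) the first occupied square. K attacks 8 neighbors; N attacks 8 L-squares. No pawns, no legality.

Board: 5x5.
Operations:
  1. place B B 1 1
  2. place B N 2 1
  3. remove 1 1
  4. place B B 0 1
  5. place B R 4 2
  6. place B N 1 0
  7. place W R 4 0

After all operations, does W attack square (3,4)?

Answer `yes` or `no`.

Answer: no

Derivation:
Op 1: place BB@(1,1)
Op 2: place BN@(2,1)
Op 3: remove (1,1)
Op 4: place BB@(0,1)
Op 5: place BR@(4,2)
Op 6: place BN@(1,0)
Op 7: place WR@(4,0)
Per-piece attacks for W:
  WR@(4,0): attacks (4,1) (4,2) (3,0) (2,0) (1,0) [ray(0,1) blocked at (4,2); ray(-1,0) blocked at (1,0)]
W attacks (3,4): no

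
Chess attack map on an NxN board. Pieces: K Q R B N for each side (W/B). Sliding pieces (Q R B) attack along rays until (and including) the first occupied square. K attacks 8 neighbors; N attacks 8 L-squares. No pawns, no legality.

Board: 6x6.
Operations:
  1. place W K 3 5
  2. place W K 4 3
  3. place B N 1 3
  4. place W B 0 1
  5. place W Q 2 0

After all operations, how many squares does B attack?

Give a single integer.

Op 1: place WK@(3,5)
Op 2: place WK@(4,3)
Op 3: place BN@(1,3)
Op 4: place WB@(0,1)
Op 5: place WQ@(2,0)
Per-piece attacks for B:
  BN@(1,3): attacks (2,5) (3,4) (0,5) (2,1) (3,2) (0,1)
Union (6 distinct): (0,1) (0,5) (2,1) (2,5) (3,2) (3,4)

Answer: 6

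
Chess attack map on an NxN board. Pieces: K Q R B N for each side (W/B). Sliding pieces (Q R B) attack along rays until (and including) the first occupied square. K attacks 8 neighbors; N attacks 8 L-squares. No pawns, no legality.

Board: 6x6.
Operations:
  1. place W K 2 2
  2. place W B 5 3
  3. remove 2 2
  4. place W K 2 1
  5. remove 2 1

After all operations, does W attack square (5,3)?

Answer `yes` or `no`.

Answer: no

Derivation:
Op 1: place WK@(2,2)
Op 2: place WB@(5,3)
Op 3: remove (2,2)
Op 4: place WK@(2,1)
Op 5: remove (2,1)
Per-piece attacks for W:
  WB@(5,3): attacks (4,4) (3,5) (4,2) (3,1) (2,0)
W attacks (5,3): no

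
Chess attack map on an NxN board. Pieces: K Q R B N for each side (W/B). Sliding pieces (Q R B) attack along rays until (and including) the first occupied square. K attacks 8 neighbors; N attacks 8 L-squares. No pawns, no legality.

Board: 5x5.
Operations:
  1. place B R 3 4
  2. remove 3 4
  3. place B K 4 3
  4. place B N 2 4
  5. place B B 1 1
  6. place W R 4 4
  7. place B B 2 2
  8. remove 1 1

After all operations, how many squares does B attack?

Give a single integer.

Answer: 14

Derivation:
Op 1: place BR@(3,4)
Op 2: remove (3,4)
Op 3: place BK@(4,3)
Op 4: place BN@(2,4)
Op 5: place BB@(1,1)
Op 6: place WR@(4,4)
Op 7: place BB@(2,2)
Op 8: remove (1,1)
Per-piece attacks for B:
  BB@(2,2): attacks (3,3) (4,4) (3,1) (4,0) (1,3) (0,4) (1,1) (0,0) [ray(1,1) blocked at (4,4)]
  BN@(2,4): attacks (3,2) (4,3) (1,2) (0,3)
  BK@(4,3): attacks (4,4) (4,2) (3,3) (3,4) (3,2)
Union (14 distinct): (0,0) (0,3) (0,4) (1,1) (1,2) (1,3) (3,1) (3,2) (3,3) (3,4) (4,0) (4,2) (4,3) (4,4)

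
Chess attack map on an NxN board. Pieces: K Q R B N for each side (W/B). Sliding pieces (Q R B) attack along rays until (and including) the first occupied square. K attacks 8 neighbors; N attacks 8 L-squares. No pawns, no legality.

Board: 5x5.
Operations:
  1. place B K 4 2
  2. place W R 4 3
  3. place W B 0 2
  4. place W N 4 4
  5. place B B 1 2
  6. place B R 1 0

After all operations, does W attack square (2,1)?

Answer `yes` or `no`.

Answer: no

Derivation:
Op 1: place BK@(4,2)
Op 2: place WR@(4,3)
Op 3: place WB@(0,2)
Op 4: place WN@(4,4)
Op 5: place BB@(1,2)
Op 6: place BR@(1,0)
Per-piece attacks for W:
  WB@(0,2): attacks (1,3) (2,4) (1,1) (2,0)
  WR@(4,3): attacks (4,4) (4,2) (3,3) (2,3) (1,3) (0,3) [ray(0,1) blocked at (4,4); ray(0,-1) blocked at (4,2)]
  WN@(4,4): attacks (3,2) (2,3)
W attacks (2,1): no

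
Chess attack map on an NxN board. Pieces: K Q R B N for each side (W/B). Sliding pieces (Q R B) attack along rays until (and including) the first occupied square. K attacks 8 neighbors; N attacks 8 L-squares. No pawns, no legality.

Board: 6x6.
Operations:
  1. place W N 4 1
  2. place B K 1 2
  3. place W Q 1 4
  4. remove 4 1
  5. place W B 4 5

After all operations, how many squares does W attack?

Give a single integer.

Answer: 15

Derivation:
Op 1: place WN@(4,1)
Op 2: place BK@(1,2)
Op 3: place WQ@(1,4)
Op 4: remove (4,1)
Op 5: place WB@(4,5)
Per-piece attacks for W:
  WQ@(1,4): attacks (1,5) (1,3) (1,2) (2,4) (3,4) (4,4) (5,4) (0,4) (2,5) (2,3) (3,2) (4,1) (5,0) (0,5) (0,3) [ray(0,-1) blocked at (1,2)]
  WB@(4,5): attacks (5,4) (3,4) (2,3) (1,2) [ray(-1,-1) blocked at (1,2)]
Union (15 distinct): (0,3) (0,4) (0,5) (1,2) (1,3) (1,5) (2,3) (2,4) (2,5) (3,2) (3,4) (4,1) (4,4) (5,0) (5,4)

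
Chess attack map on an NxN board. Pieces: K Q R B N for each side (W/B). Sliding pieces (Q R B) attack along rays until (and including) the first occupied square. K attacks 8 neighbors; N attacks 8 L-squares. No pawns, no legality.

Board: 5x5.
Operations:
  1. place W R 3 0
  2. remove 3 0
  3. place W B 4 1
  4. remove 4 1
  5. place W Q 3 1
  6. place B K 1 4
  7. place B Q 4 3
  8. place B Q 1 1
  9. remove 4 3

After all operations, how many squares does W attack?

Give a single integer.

Answer: 13

Derivation:
Op 1: place WR@(3,0)
Op 2: remove (3,0)
Op 3: place WB@(4,1)
Op 4: remove (4,1)
Op 5: place WQ@(3,1)
Op 6: place BK@(1,4)
Op 7: place BQ@(4,3)
Op 8: place BQ@(1,1)
Op 9: remove (4,3)
Per-piece attacks for W:
  WQ@(3,1): attacks (3,2) (3,3) (3,4) (3,0) (4,1) (2,1) (1,1) (4,2) (4,0) (2,2) (1,3) (0,4) (2,0) [ray(-1,0) blocked at (1,1)]
Union (13 distinct): (0,4) (1,1) (1,3) (2,0) (2,1) (2,2) (3,0) (3,2) (3,3) (3,4) (4,0) (4,1) (4,2)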